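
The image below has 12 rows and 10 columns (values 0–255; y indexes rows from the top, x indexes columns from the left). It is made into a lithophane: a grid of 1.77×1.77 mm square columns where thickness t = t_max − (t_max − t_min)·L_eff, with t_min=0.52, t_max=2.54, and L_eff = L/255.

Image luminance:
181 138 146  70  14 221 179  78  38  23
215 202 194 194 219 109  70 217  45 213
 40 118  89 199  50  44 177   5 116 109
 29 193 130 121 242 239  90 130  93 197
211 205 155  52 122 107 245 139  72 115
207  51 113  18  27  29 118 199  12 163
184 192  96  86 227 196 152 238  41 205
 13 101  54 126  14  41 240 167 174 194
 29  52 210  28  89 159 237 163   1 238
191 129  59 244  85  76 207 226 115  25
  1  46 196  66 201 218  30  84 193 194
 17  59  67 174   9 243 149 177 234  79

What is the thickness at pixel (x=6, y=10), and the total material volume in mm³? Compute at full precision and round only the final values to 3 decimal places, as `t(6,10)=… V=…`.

t(6,10)=2.302 V=575.746

span = t_max - t_min = 2.54 - 0.52 = 2.020
L(6,10) = 30, L_eff = 30/255 = 0.117647
t(6,10) = 2.54 - 2.020·0.117647 = 2.302
Σt over all 12·10 pixels = 1171561/6375 ≈ 183.7742745
V = pitch²·Σt = 1.77²·1171561/6375 = 575.746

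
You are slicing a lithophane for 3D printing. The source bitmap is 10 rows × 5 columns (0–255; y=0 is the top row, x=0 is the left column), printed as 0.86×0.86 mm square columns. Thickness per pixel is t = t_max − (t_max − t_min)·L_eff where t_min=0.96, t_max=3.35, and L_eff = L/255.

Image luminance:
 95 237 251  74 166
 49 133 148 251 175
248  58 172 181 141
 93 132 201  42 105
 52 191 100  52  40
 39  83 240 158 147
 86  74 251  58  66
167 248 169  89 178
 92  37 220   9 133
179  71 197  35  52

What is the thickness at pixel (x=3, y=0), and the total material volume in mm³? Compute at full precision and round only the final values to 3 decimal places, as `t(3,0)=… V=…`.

t(3,0)=2.656 V=79.068

span = t_max - t_min = 3.35 - 0.96 = 2.390
L(3,0) = 74, L_eff = 74/255 = 0.290196
t(3,0) = 3.35 - 2.390·0.290196 = 2.656
Σt over all 10·5 pixels = 181741/1700 ≈ 106.9064706
V = pitch²·Σt = 0.86²·181741/1700 = 79.068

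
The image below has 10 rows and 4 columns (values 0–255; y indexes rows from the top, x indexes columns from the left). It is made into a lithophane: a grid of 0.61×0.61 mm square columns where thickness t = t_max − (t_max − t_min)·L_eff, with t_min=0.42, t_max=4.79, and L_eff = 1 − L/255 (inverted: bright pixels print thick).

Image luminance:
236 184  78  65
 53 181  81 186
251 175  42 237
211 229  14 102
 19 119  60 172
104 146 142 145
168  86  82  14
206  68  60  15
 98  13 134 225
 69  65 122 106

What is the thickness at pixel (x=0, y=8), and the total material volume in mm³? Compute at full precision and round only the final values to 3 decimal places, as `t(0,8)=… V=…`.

span = t_max - t_min = 4.79 - 0.42 = 4.370
L(0,8) = 98, L_eff = 1 - 98/255 = 0.615686 (inverted)
t(0,8) = 4.79 - 4.370·0.615686 = 2.099
Σt over all 10·4 pixels = 2509831/25500 ≈ 98.4247451
V = pitch²·Σt = 0.61²·2509831/25500 = 36.624

t(0,8)=2.099 V=36.624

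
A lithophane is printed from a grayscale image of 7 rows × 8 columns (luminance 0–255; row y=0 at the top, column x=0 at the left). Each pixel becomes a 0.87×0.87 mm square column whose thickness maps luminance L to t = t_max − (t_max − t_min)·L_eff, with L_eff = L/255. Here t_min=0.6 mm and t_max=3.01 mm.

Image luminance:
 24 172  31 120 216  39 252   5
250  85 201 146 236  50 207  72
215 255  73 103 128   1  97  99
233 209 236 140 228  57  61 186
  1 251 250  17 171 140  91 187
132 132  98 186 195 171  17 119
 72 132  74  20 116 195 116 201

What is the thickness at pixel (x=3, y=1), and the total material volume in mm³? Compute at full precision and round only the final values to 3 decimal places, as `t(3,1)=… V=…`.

t(3,1)=1.630 V=73.854

span = t_max - t_min = 3.01 - 0.6 = 2.410
L(3,1) = 146, L_eff = 146/255 = 0.572549
t(3,1) = 3.01 - 2.410·0.572549 = 1.630
Σt over all 7·8 pixels = 2488129/25500 ≈ 97.5736863
V = pitch²·Σt = 0.87²·2488129/25500 = 73.854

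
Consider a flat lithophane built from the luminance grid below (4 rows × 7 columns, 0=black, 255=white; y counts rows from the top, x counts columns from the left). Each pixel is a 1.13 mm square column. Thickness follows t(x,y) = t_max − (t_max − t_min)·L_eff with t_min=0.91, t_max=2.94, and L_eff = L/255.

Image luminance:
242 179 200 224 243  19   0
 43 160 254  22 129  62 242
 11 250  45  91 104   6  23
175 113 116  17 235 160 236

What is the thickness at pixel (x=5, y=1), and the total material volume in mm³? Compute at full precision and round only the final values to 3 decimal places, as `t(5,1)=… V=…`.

span = t_max - t_min = 2.94 - 0.91 = 2.030
L(5,1) = 62, L_eff = 62/255 = 0.243137
t(5,1) = 2.94 - 2.030·0.243137 = 2.446
Σt over all 4·7 pixels = 1368157/25500 ≈ 53.6532157
V = pitch²·Σt = 1.13²·1368157/25500 = 68.510

t(5,1)=2.446 V=68.510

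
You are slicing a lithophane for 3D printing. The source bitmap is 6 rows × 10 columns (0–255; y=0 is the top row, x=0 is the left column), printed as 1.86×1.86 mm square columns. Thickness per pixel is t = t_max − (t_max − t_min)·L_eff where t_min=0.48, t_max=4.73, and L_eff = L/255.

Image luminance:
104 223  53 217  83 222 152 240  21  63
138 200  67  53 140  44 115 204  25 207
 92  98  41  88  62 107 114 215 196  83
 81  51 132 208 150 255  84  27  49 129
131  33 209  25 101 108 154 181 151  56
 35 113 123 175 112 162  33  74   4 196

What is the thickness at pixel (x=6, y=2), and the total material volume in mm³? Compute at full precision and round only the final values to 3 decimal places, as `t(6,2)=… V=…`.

span = t_max - t_min = 4.73 - 0.48 = 4.250
L(6,2) = 114, L_eff = 114/255 = 0.447059
t(6,2) = 4.73 - 4.250·0.447059 = 2.830
Σt over all 6·10 pixels = 10019/60 ≈ 166.9833333
V = pitch²·Σt = 1.86²·10019/60 = 577.696

t(6,2)=2.830 V=577.696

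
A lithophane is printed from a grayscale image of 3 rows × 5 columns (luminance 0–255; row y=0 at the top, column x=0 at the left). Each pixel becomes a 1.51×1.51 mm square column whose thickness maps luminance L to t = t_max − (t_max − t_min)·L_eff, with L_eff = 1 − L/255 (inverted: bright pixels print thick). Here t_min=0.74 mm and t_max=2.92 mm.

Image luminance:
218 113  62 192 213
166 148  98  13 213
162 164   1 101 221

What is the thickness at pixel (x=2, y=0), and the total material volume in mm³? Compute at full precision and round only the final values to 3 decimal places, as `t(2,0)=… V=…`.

t(2,0)=1.270 V=65.951

span = t_max - t_min = 2.92 - 0.74 = 2.180
L(2,0) = 62, L_eff = 1 - 62/255 = 0.756863 (inverted)
t(2,0) = 2.92 - 2.180·0.756863 = 1.270
Σt over all 3·5 pixels = 12293/425 ≈ 28.9247059
V = pitch²·Σt = 1.51²·12293/425 = 65.951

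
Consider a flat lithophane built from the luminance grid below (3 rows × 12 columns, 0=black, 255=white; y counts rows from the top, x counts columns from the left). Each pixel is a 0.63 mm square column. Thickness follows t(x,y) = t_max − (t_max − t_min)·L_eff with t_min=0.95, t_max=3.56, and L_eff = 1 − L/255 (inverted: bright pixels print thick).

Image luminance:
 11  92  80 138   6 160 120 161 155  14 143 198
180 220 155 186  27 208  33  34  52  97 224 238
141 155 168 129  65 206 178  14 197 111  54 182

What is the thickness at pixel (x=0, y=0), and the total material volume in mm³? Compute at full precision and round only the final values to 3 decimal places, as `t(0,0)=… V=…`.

t(0,0)=1.063 V=31.985

span = t_max - t_min = 3.56 - 0.95 = 2.610
L(0,0) = 11, L_eff = 1 - 11/255 = 0.956863 (inverted)
t(0,0) = 3.56 - 2.610·0.956863 = 1.063
Σt over all 3·12 pixels = 171246/2125 ≈ 80.5863529
V = pitch²·Σt = 0.63²·171246/2125 = 31.985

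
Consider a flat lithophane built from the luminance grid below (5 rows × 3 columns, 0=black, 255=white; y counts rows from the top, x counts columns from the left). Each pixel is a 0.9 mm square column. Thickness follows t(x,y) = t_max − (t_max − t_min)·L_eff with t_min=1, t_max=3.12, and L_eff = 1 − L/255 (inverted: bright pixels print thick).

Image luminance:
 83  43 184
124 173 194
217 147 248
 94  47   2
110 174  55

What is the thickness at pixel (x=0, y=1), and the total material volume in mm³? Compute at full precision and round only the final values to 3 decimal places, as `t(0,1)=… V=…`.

span = t_max - t_min = 3.12 - 1 = 2.120
L(0,1) = 124, L_eff = 1 - 124/255 = 0.513725 (inverted)
t(0,1) = 3.12 - 2.120·0.513725 = 2.031
Σt over all 5·3 pixels = 39212/1275 ≈ 30.7545098
V = pitch²·Σt = 0.9²·39212/1275 = 24.911

t(0,1)=2.031 V=24.911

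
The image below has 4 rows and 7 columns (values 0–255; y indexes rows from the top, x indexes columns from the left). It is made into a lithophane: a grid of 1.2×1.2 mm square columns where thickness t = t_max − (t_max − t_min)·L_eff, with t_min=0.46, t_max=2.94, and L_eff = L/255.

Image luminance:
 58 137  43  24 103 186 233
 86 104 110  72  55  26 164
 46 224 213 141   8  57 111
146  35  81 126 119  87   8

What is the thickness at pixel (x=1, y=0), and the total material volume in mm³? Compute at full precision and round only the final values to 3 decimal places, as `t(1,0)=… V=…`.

span = t_max - t_min = 2.94 - 0.46 = 2.480
L(1,0) = 137, L_eff = 137/255 = 0.537255
t(1,0) = 2.94 - 2.480·0.537255 = 1.608
Σt over all 4·7 pixels = 351004/6375 ≈ 55.0594510
V = pitch²·Σt = 1.2²·351004/6375 = 79.286

t(1,0)=1.608 V=79.286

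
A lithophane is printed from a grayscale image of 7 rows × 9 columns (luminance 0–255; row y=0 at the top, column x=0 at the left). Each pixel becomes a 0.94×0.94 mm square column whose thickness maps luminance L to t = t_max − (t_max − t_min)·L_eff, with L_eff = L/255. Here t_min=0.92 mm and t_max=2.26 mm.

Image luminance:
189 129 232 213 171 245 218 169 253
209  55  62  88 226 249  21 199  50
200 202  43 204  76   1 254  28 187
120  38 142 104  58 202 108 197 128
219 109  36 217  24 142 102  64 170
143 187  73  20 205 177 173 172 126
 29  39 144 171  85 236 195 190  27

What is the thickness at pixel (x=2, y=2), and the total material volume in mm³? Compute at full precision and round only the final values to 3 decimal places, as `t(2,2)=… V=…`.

t(2,2)=2.034 V=85.202

span = t_max - t_min = 2.26 - 0.92 = 1.340
L(2,2) = 43, L_eff = 43/255 = 0.168627
t(2,2) = 2.26 - 1.340·0.168627 = 2.034
Σt over all 7·9 pixels = 40981/425 ≈ 96.4258824
V = pitch²·Σt = 0.94²·40981/425 = 85.202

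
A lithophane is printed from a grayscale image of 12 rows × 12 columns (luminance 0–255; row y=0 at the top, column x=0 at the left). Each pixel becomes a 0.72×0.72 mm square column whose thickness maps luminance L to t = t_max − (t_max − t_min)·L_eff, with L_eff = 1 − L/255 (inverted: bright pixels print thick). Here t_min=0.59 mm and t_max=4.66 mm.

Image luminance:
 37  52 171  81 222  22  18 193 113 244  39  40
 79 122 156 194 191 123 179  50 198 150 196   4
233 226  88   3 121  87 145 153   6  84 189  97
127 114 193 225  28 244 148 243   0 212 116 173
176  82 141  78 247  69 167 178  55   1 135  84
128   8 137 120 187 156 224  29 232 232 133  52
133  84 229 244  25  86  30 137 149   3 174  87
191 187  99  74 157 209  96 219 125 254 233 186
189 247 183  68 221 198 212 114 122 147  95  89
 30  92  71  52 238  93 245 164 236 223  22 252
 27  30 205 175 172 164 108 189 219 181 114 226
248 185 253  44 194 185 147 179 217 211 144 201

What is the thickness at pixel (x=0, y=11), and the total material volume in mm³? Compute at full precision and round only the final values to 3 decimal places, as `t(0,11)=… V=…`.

span = t_max - t_min = 4.66 - 0.59 = 4.070
L(0,11) = 248, L_eff = 1 - 248/255 = 0.027451 (inverted)
t(0,11) = 4.66 - 4.070·0.027451 = 4.548
Σt over all 12·12 pixels = 2598191/6375 ≈ 407.5593725
V = pitch²·Σt = 0.72²·2598191/6375 = 211.279

t(0,11)=4.548 V=211.279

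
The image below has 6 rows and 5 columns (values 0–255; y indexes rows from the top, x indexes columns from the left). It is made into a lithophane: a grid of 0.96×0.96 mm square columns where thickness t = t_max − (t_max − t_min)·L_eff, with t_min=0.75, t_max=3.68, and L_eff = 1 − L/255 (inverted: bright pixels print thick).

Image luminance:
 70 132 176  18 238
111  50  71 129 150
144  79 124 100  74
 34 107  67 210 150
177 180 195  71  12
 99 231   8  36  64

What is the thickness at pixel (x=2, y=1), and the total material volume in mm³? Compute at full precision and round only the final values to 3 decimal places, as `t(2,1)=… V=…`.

t(2,1)=1.566 V=55.755

span = t_max - t_min = 3.68 - 0.75 = 2.930
L(2,1) = 71, L_eff = 1 - 71/255 = 0.721569 (inverted)
t(2,1) = 3.68 - 2.930·0.721569 = 1.566
Σt over all 6·5 pixels = 1542701/25500 ≈ 60.4980784
V = pitch²·Σt = 0.96²·1542701/25500 = 55.755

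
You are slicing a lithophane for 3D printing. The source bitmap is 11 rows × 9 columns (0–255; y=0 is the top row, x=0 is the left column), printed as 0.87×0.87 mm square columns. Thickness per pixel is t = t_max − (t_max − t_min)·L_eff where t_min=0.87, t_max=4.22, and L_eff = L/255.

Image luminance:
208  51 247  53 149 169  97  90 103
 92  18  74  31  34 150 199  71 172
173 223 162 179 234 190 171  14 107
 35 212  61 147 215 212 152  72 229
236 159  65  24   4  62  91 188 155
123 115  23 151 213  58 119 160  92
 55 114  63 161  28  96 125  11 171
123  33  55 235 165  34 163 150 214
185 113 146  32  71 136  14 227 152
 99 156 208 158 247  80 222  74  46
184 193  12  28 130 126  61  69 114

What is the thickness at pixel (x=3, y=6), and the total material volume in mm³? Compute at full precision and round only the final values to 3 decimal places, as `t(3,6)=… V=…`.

span = t_max - t_min = 4.22 - 0.87 = 3.350
L(3,6) = 161, L_eff = 161/255 = 0.631373
t(3,6) = 4.22 - 3.350·0.631373 = 2.105
Σt over all 11·9 pixels = 1319107/5100 ≈ 258.6484314
V = pitch²·Σt = 0.87²·1319107/5100 = 195.771

t(3,6)=2.105 V=195.771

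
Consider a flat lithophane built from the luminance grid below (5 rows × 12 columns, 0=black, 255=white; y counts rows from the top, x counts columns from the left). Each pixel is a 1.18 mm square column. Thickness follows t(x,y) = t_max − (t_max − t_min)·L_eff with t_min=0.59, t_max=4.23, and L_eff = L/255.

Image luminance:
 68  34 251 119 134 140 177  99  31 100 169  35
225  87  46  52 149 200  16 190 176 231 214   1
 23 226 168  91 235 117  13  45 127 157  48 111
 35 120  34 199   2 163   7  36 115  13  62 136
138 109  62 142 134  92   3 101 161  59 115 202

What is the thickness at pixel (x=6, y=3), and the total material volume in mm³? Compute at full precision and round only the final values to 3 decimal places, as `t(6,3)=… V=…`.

t(6,3)=4.130 V=223.304

span = t_max - t_min = 4.23 - 0.59 = 3.640
L(6,3) = 7, L_eff = 7/255 = 0.027451
t(6,3) = 4.23 - 3.640·0.027451 = 4.130
Σt over all 5·12 pixels = 12028/75 ≈ 160.3733333
V = pitch²·Σt = 1.18²·12028/75 = 223.304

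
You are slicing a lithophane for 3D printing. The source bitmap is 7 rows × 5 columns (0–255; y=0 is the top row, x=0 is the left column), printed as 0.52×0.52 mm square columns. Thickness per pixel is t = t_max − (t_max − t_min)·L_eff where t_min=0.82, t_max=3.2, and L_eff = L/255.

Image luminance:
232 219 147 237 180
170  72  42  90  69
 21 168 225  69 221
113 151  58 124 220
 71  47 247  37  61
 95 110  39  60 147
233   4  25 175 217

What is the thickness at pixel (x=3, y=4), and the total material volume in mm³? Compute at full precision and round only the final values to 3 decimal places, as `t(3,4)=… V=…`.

t(3,4)=2.855 V=19.190

span = t_max - t_min = 3.2 - 0.82 = 2.380
L(3,4) = 37, L_eff = 37/255 = 0.145098
t(3,4) = 3.2 - 2.380·0.145098 = 2.855
Σt over all 7·5 pixels = 26614/375 ≈ 70.9706667
V = pitch²·Σt = 0.52²·26614/375 = 19.190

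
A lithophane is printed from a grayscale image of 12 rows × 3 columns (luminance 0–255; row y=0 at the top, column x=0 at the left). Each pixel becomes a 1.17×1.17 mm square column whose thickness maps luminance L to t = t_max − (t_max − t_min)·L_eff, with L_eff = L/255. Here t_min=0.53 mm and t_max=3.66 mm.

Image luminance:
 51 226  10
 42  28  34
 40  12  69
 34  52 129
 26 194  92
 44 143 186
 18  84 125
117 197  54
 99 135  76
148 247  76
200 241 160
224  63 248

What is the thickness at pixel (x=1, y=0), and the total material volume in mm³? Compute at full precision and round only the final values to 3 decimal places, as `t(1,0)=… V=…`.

span = t_max - t_min = 3.66 - 0.53 = 3.130
L(1,0) = 226, L_eff = 226/255 = 0.886275
t(1,0) = 3.66 - 3.130·0.886275 = 0.886
Σt over all 12·3 pixels = 177639/2125 ≈ 83.5948235
V = pitch²·Σt = 1.17²·177639/2125 = 114.433

t(1,0)=0.886 V=114.433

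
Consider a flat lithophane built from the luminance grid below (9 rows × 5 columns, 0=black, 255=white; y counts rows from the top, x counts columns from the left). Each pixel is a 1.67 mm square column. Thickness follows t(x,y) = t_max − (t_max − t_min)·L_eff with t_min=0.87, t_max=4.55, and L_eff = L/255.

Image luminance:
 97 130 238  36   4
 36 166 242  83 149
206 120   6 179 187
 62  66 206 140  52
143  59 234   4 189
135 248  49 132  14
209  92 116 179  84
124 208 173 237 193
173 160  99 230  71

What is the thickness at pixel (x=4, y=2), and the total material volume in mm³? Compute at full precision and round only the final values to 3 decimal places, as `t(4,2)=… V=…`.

span = t_max - t_min = 4.55 - 0.87 = 3.680
L(4,2) = 187, L_eff = 187/255 = 0.733333
t(4,2) = 4.55 - 3.680·0.733333 = 1.851
Σt over all 9·5 pixels = 605569/5100 ≈ 118.7390196
V = pitch²·Σt = 1.67²·605569/5100 = 331.151

t(4,2)=1.851 V=331.151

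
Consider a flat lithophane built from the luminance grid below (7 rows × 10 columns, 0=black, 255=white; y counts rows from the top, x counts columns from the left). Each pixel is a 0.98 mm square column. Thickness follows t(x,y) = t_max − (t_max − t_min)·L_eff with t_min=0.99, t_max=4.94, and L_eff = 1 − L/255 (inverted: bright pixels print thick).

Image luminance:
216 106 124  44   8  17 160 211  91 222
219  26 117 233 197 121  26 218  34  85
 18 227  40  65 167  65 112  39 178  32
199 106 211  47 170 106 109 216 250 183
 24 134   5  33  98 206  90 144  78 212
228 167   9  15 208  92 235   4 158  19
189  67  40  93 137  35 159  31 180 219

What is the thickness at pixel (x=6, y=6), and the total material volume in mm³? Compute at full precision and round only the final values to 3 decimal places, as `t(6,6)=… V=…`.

t(6,6)=3.453 V=190.390

span = t_max - t_min = 4.94 - 0.99 = 3.950
L(6,6) = 159, L_eff = 1 - 159/255 = 0.376471 (inverted)
t(6,6) = 4.94 - 3.950·0.376471 = 3.453
Σt over all 7·10 pixels = 505513/2550 ≈ 198.2403922
V = pitch²·Σt = 0.98²·505513/2550 = 190.390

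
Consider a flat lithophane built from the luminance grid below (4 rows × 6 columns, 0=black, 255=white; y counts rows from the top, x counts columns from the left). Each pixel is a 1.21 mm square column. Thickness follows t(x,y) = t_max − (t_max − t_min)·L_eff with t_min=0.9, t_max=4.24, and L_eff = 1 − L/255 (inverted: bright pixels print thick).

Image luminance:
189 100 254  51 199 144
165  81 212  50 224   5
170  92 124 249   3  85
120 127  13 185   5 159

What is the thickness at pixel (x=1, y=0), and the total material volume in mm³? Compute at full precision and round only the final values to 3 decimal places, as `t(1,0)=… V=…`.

t(1,0)=2.210 V=89.270

span = t_max - t_min = 4.24 - 0.9 = 3.340
L(1,0) = 100, L_eff = 1 - 100/255 = 0.607843 (inverted)
t(1,0) = 4.24 - 3.340·0.607843 = 2.210
Σt over all 4·6 pixels = 129567/2125 ≈ 60.9727059
V = pitch²·Σt = 1.21²·129567/2125 = 89.270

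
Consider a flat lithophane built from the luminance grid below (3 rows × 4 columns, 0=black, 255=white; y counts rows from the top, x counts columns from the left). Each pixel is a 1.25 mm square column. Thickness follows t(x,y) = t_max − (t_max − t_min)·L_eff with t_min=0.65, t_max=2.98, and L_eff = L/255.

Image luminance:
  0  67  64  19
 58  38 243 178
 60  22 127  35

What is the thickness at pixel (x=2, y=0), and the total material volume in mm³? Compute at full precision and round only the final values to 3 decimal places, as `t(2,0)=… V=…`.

span = t_max - t_min = 2.98 - 0.65 = 2.330
L(2,0) = 64, L_eff = 64/255 = 0.250980
t(2,0) = 2.98 - 2.330·0.250980 = 2.395
Σt over all 3·4 pixels = 699617/25500 ≈ 27.4359608
V = pitch²·Σt = 1.25²·699617/25500 = 42.869

t(2,0)=2.395 V=42.869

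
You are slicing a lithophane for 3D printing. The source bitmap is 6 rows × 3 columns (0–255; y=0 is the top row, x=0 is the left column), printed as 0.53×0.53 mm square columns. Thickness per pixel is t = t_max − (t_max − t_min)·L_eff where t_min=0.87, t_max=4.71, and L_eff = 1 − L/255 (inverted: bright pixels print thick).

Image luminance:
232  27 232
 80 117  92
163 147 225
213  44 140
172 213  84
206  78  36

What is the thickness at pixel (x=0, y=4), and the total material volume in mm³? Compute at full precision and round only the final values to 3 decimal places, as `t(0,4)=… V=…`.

span = t_max - t_min = 4.71 - 0.87 = 3.840
L(0,4) = 172, L_eff = 1 - 172/255 = 0.325490 (inverted)
t(0,4) = 4.71 - 3.840·0.325490 = 3.460
Σt over all 6·3 pixels = 226619/4250 ≈ 53.3221176
V = pitch²·Σt = 0.53²·226619/4250 = 14.978

t(0,4)=3.460 V=14.978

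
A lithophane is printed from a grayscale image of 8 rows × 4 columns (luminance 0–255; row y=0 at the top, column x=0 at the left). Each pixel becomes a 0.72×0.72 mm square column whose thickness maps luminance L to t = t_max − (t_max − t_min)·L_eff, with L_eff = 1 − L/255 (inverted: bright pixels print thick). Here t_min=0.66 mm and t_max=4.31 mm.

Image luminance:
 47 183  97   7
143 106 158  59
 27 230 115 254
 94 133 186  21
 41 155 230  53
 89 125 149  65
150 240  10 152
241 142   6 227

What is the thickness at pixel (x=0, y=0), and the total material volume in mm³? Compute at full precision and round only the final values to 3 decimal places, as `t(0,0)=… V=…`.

t(0,0)=1.333 V=40.147

span = t_max - t_min = 4.31 - 0.66 = 3.650
L(0,0) = 47, L_eff = 1 - 47/255 = 0.815686 (inverted)
t(0,0) = 4.31 - 3.650·0.815686 = 1.333
Σt over all 8·4 pixels = 394967/5100 ≈ 77.4445098
V = pitch²·Σt = 0.72²·394967/5100 = 40.147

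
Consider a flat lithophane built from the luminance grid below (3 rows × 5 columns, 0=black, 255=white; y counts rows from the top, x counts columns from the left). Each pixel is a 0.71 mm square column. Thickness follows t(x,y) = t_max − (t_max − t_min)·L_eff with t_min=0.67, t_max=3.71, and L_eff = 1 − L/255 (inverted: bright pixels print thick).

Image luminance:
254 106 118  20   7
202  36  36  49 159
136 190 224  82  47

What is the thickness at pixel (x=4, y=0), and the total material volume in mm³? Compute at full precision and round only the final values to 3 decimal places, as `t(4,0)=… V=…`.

span = t_max - t_min = 3.71 - 0.67 = 3.040
L(4,0) = 7, L_eff = 1 - 7/255 = 0.972549 (inverted)
t(4,0) = 3.71 - 3.040·0.972549 = 0.753
Σt over all 3·5 pixels = 44867/1500 ≈ 29.9113333
V = pitch²·Σt = 0.71²·44867/1500 = 15.078

t(4,0)=0.753 V=15.078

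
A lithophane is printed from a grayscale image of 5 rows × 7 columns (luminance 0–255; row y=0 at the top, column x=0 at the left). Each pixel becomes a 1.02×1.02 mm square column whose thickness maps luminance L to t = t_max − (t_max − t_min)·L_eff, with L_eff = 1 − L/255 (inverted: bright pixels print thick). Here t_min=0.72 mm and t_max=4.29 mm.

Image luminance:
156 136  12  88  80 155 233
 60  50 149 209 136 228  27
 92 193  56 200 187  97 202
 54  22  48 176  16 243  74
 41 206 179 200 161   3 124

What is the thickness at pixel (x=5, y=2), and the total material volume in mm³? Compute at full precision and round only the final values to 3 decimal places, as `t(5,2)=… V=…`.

t(5,2)=2.078 V=88.748

span = t_max - t_min = 4.29 - 0.72 = 3.570
L(5,2) = 97, L_eff = 1 - 97/255 = 0.619608 (inverted)
t(5,2) = 4.29 - 3.570·0.619608 = 2.078
Σt over all 5·7 pixels = 85.302
V = pitch²·Σt = 1.02²·85.302 = 88.748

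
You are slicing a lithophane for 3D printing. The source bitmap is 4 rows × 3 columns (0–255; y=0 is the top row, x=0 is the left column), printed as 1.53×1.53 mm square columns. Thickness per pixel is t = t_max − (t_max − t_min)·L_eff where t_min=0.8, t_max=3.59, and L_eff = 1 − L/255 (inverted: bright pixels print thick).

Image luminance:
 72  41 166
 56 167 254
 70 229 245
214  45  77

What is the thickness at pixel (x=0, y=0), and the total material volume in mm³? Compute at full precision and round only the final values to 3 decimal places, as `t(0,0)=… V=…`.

t(0,0)=1.588 V=64.374

span = t_max - t_min = 3.59 - 0.8 = 2.790
L(0,0) = 72, L_eff = 1 - 72/255 = 0.717647 (inverted)
t(0,0) = 3.59 - 2.790·0.717647 = 1.588
Σt over all 4·3 pixels = 58437/2125 ≈ 27.4997647
V = pitch²·Σt = 1.53²·58437/2125 = 64.374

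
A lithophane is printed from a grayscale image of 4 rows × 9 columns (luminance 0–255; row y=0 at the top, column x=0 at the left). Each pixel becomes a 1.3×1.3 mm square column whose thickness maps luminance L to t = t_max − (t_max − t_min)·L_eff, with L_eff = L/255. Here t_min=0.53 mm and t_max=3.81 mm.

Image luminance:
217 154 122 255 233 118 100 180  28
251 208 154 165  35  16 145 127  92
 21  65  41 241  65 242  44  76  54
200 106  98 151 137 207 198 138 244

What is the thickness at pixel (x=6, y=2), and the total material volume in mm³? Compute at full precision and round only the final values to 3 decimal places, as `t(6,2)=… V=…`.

span = t_max - t_min = 3.81 - 0.53 = 3.280
L(6,2) = 44, L_eff = 44/255 = 0.172549
t(6,2) = 3.81 - 3.280·0.172549 = 3.244
Σt over all 4·9 pixels = 470299/6375 ≈ 73.7723922
V = pitch²·Σt = 1.3²·470299/6375 = 124.675

t(6,2)=3.244 V=124.675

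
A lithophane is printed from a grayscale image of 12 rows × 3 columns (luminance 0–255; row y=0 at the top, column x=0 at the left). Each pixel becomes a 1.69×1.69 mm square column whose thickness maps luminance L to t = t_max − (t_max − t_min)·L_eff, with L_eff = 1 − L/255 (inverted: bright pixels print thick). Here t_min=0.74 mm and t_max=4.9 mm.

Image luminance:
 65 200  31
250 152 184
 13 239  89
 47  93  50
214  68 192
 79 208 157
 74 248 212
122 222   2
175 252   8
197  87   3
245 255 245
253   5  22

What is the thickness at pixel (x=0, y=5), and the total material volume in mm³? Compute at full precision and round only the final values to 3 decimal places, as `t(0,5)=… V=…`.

span = t_max - t_min = 4.9 - 0.74 = 4.160
L(0,5) = 79, L_eff = 1 - 79/255 = 0.690196 (inverted)
t(0,5) = 4.9 - 4.160·0.690196 = 2.029
Σt over all 12·3 pixels = 685462/6375 ≈ 107.5234510
V = pitch²·Σt = 1.69²·685462/6375 = 307.098

t(0,5)=2.029 V=307.098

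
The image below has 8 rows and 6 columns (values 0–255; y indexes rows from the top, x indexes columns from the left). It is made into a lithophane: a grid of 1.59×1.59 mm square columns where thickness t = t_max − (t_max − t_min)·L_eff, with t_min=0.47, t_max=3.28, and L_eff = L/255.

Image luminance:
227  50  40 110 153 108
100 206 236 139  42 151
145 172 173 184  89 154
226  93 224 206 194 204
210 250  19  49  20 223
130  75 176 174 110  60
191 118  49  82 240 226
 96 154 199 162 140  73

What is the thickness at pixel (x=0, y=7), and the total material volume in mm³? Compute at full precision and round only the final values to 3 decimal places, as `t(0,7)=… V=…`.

t(0,7)=2.222 V=207.136

span = t_max - t_min = 3.28 - 0.47 = 2.810
L(0,7) = 96, L_eff = 96/255 = 0.376471
t(0,7) = 3.28 - 2.810·0.376471 = 2.222
Σt over all 8·6 pixels = 174109/2125 ≈ 81.9336471
V = pitch²·Σt = 1.59²·174109/2125 = 207.136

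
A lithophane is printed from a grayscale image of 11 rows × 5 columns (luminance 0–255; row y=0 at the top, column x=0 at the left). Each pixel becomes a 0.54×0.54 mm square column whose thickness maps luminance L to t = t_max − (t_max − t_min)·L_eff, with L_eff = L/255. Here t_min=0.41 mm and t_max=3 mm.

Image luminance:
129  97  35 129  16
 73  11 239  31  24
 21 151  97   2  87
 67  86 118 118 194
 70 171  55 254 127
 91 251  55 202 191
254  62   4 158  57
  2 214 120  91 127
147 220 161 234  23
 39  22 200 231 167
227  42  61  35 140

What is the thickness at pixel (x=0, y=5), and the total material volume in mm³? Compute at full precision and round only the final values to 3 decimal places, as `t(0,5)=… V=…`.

span = t_max - t_min = 3 - 0.41 = 2.590
L(0,5) = 91, L_eff = 91/255 = 0.356863
t(0,5) = 3 - 2.590·0.356863 = 2.076
Σt over all 11·5 pixels = 259393/2550 ≈ 101.7227451
V = pitch²·Σt = 0.54²·259393/2550 = 29.662

t(0,5)=2.076 V=29.662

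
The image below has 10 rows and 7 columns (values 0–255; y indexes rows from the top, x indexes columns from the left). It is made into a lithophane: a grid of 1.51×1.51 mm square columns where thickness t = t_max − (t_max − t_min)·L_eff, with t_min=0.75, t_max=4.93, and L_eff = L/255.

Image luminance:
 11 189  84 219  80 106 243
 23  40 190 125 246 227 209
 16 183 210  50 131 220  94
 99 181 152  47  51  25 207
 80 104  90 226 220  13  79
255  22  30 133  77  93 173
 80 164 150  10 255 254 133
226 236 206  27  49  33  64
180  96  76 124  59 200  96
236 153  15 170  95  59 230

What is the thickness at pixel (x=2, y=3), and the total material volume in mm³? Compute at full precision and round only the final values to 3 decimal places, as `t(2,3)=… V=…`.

t(2,3)=2.438 V=453.134

span = t_max - t_min = 4.93 - 0.75 = 4.180
L(2,3) = 152, L_eff = 152/255 = 0.596078
t(2,3) = 4.93 - 4.180·0.596078 = 2.438
Σt over all 10·7 pixels = 1266932/6375 ≈ 198.7344314
V = pitch²·Σt = 1.51²·1266932/6375 = 453.134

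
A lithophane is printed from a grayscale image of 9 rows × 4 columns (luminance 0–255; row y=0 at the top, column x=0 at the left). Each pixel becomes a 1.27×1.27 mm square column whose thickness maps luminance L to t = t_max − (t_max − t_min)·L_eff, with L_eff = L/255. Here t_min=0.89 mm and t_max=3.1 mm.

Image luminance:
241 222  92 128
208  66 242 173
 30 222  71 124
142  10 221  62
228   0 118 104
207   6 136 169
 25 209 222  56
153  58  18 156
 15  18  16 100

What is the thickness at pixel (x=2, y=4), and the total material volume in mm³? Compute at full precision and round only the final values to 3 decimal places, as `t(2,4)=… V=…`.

t(2,4)=2.077 V=120.340

span = t_max - t_min = 3.1 - 0.89 = 2.210
L(2,4) = 118, L_eff = 118/255 = 0.462745
t(2,4) = 3.1 - 2.210·0.462745 = 2.077
Σt over all 9·4 pixels = 27979/375 ≈ 74.6106667
V = pitch²·Σt = 1.27²·27979/375 = 120.340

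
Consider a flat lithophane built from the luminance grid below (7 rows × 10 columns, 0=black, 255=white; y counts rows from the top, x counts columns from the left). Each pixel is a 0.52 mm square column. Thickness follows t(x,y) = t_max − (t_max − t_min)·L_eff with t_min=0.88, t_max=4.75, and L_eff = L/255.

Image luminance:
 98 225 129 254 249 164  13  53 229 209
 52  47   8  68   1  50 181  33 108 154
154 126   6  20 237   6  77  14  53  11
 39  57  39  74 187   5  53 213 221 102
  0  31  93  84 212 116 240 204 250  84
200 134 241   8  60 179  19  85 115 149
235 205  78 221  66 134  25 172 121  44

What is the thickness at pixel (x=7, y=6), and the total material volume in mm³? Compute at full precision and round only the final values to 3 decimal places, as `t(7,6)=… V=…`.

span = t_max - t_min = 4.75 - 0.88 = 3.870
L(7,6) = 172, L_eff = 172/255 = 0.674510
t(7,6) = 4.75 - 3.870·0.674510 = 2.140
Σt over all 7·10 pixels = 908477/4250 ≈ 213.7592941
V = pitch²·Σt = 0.52²·908477/4250 = 57.801

t(7,6)=2.140 V=57.801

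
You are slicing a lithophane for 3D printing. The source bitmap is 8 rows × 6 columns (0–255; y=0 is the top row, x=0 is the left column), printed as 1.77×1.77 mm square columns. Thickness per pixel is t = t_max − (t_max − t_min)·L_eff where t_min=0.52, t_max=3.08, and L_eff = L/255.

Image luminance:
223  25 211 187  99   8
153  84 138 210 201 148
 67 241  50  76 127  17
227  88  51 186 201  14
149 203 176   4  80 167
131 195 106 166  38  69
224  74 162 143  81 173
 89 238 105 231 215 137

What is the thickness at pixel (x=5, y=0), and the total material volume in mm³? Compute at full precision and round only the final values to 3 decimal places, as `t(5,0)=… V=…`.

t(5,0)=3.000 V=262.253

span = t_max - t_min = 3.08 - 0.52 = 2.560
L(5,0) = 8, L_eff = 8/255 = 0.031373
t(5,0) = 3.08 - 2.560·0.031373 = 3.000
Σt over all 8·6 pixels = 533648/6375 ≈ 83.7094902
V = pitch²·Σt = 1.77²·533648/6375 = 262.253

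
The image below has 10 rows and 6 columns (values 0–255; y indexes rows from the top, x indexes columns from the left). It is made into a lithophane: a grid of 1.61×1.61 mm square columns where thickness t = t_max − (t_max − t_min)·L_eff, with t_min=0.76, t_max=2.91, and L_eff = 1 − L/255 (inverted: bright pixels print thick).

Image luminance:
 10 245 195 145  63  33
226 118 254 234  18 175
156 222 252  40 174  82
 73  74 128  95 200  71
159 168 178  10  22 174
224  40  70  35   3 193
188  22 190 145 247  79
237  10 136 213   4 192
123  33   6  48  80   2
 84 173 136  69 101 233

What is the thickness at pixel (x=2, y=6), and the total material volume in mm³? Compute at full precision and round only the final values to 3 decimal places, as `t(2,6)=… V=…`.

span = t_max - t_min = 2.91 - 0.76 = 2.150
L(2,6) = 190, L_eff = 1 - 190/255 = 0.254902 (inverted)
t(2,6) = 2.91 - 2.150·0.254902 = 2.362
Σt over all 10·6 pixels = 3217/30 ≈ 107.2333333
V = pitch²·Σt = 1.61²·3217/30 = 277.960

t(2,6)=2.362 V=277.960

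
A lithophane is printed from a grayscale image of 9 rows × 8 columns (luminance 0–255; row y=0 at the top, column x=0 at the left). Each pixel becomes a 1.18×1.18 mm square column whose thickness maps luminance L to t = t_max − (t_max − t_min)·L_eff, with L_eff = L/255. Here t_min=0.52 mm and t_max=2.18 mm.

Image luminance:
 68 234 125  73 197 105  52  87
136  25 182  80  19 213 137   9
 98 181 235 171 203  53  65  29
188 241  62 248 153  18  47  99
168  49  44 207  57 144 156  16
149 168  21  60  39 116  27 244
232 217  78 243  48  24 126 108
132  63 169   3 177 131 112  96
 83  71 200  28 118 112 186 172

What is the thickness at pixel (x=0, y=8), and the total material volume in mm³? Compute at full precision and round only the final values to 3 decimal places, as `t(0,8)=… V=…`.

span = t_max - t_min = 2.18 - 0.52 = 1.660
L(0,8) = 83, L_eff = 83/255 = 0.325490
t(0,8) = 2.18 - 1.660·0.325490 = 1.640
Σt over all 9·8 pixels = 433933/4250 ≈ 102.1018824
V = pitch²·Σt = 1.18²·433933/4250 = 142.167

t(0,8)=1.640 V=142.167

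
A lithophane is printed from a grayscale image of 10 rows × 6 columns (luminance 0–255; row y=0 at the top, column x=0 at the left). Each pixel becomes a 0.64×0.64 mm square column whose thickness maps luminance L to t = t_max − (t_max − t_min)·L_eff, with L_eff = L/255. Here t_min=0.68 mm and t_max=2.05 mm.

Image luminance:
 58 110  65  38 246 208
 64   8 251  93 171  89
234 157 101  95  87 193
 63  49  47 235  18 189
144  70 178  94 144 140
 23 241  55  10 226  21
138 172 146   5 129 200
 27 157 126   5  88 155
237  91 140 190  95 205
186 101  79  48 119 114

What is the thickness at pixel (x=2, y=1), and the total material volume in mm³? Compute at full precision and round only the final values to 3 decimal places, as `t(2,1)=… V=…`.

t(2,1)=0.701 V=34.607

span = t_max - t_min = 2.05 - 0.68 = 1.370
L(2,1) = 251, L_eff = 251/255 = 0.984314
t(2,1) = 2.05 - 1.370·0.984314 = 0.701
Σt over all 10·6 pixels = 538621/6375 ≈ 84.4895686
V = pitch²·Σt = 0.64²·538621/6375 = 34.607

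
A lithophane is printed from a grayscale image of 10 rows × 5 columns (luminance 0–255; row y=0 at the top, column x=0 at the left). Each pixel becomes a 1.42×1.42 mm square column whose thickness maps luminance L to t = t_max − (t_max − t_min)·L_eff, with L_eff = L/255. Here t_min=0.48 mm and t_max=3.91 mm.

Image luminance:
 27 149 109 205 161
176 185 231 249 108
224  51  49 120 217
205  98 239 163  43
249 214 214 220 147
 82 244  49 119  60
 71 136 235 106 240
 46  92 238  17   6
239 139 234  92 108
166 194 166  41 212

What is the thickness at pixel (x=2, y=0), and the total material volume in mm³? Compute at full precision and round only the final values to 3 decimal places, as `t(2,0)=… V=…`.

t(2,0)=2.444 V=193.906

span = t_max - t_min = 3.91 - 0.48 = 3.430
L(2,0) = 109, L_eff = 109/255 = 0.427451
t(2,0) = 3.91 - 3.430·0.427451 = 2.444
Σt over all 10·5 pixels = 490439/5100 ≈ 96.1645098
V = pitch²·Σt = 1.42²·490439/5100 = 193.906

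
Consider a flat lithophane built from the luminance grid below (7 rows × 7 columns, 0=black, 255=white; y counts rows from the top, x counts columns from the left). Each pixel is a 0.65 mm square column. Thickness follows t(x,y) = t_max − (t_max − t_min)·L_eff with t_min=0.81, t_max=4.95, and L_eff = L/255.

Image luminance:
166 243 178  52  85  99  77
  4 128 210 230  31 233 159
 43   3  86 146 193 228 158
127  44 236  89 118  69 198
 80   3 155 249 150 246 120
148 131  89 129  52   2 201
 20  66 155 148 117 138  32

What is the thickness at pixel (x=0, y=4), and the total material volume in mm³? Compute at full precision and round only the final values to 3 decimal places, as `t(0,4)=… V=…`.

t(0,4)=3.651 V=60.882

span = t_max - t_min = 4.95 - 0.81 = 4.140
L(0,4) = 80, L_eff = 80/255 = 0.313725
t(0,4) = 4.95 - 4.140·0.313725 = 3.651
Σt over all 7·7 pixels = 1224843/8500 ≈ 144.0991765
V = pitch²·Σt = 0.65²·1224843/8500 = 60.882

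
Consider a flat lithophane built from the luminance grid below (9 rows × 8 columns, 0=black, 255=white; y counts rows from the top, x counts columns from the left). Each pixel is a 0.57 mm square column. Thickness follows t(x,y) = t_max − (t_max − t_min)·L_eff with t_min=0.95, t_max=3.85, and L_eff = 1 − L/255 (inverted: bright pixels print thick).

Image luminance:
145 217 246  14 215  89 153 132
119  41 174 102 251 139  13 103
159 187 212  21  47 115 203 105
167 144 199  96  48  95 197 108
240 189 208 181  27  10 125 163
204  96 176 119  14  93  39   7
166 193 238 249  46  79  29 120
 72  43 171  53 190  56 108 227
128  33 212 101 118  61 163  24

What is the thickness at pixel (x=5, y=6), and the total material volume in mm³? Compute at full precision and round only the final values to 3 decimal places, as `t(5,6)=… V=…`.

span = t_max - t_min = 3.85 - 0.95 = 2.900
L(5,6) = 79, L_eff = 1 - 79/255 = 0.690196 (inverted)
t(5,6) = 3.85 - 2.900·0.690196 = 1.848
Σt over all 9·8 pixels = 171.06
V = pitch²·Σt = 0.57²·171.06 = 55.577

t(5,6)=1.848 V=55.577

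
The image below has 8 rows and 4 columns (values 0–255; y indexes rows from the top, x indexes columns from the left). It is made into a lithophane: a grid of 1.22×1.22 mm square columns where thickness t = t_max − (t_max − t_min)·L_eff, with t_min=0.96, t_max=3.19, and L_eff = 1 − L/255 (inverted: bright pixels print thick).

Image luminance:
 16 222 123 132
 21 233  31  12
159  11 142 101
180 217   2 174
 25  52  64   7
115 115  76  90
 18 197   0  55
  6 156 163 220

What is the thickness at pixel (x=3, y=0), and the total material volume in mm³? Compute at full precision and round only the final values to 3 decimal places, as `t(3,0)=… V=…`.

t(3,0)=2.114 V=86.529

span = t_max - t_min = 3.19 - 0.96 = 2.230
L(3,0) = 132, L_eff = 1 - 132/255 = 0.482353 (inverted)
t(3,0) = 3.19 - 2.230·0.482353 = 2.114
Σt over all 8·4 pixels = 98831/1700 ≈ 58.1358824
V = pitch²·Σt = 1.22²·98831/1700 = 86.529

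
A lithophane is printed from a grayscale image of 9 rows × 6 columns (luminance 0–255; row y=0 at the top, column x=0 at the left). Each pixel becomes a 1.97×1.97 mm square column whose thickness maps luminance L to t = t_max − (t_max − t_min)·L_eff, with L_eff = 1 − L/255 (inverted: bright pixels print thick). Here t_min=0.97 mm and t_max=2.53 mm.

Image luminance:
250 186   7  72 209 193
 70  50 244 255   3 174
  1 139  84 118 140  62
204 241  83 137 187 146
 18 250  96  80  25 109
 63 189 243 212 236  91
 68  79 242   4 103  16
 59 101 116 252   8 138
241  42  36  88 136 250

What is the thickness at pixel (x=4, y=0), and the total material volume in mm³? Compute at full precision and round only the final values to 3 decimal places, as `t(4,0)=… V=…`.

span = t_max - t_min = 2.53 - 0.97 = 1.560
L(4,0) = 209, L_eff = 1 - 209/255 = 0.180392 (inverted)
t(4,0) = 2.53 - 1.560·0.180392 = 2.249
Σt over all 9·6 pixels = 400611/4250 ≈ 94.2614118
V = pitch²·Σt = 1.97²·400611/4250 = 365.819

t(4,0)=2.249 V=365.819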